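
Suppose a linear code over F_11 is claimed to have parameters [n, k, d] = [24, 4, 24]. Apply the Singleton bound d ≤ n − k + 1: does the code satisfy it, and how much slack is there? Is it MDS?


Singleton RHS = n − k + 1 = 21, slack = -3, bound violated (no such code; not MDS).

Singleton bound: d ≤ n − k + 1.
Here n = 24, k = 4, so n − k + 1 = 21.
Given d = 24, check d ≤ 21: NO.
Slack = (n − k + 1) − d = -3.
The slack is negative: d = 24 exceeds n − k + 1 = 21 by 3, so the Singleton bound is violated and no linear [24, 4, 24]_11 code can exist. In particular it is not MDS (MDS requires d = n − k + 1 exactly).
Description: the claimed parameters are [24, 4, 24]_11; such a code would be impossible (violates the Singleton bound).


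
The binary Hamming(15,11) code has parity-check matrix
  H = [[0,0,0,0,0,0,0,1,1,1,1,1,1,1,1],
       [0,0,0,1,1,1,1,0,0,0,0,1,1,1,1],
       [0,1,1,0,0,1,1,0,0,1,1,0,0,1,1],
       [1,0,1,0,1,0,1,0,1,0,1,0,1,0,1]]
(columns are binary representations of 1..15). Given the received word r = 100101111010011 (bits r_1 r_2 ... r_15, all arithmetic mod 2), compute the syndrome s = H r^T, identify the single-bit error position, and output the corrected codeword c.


s = (1, 1, 1, 1)^T, error position = 15, corrected codeword c = 100101111010010

Compute s = H r^T mod 2 one row at a time:
  s_1 = 1 + 1 + 0 + 1 + 0 + 0 + 1 + 1 = 5 ≡ 1 (mod 2).
  s_2 = 1 + 0 + 1 + 1 + 0 + 0 + 1 + 1 = 5 ≡ 1 (mod 2).
  s_3 = 0 + 0 + 1 + 1 + 0 + 1 + 1 + 1 = 5 ≡ 1 (mod 2).
  s_4 = 1 + 0 + 0 + 1 + 1 + 1 + 0 + 1 = 5 ≡ 1 (mod 2).
s = (1, 1, 1, 1)^T — this equals column 15 of H (binary 1111), so error is at position 15.
Correct: flip bit 15 of r = 100101111010011 to get c = 100101111010010.


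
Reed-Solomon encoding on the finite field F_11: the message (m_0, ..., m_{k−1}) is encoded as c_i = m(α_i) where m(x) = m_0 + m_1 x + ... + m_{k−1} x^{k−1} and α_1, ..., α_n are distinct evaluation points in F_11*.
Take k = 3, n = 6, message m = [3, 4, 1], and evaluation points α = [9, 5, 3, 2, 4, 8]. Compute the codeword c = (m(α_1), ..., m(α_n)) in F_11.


c = [10, 4, 2, 4, 2, 0]

Message polynomial: m(x) = 3 + 4·x + 1·x^2 (mod 11).
For each evaluation point α_i, compute m(α_i) mod 11:
  α_1 = 9: Horner steps 1 → 2 → 10, so m(9) = 10.
  α_2 = 5: Horner steps 1 → 9 → 4, so m(5) = 4.
  α_3 = 3: Horner steps 1 → 7 → 2, so m(3) = 2.
  α_4 = 2: Horner steps 1 → 6 → 4, so m(2) = 4.
  α_5 = 4: Horner steps 1 → 8 → 2, so m(4) = 2.
  α_6 = 8: Horner steps 1 → 1 → 0, so m(8) = 0.
Codeword c = [10, 4, 2, 4, 2, 0] ∈ F_11^6.


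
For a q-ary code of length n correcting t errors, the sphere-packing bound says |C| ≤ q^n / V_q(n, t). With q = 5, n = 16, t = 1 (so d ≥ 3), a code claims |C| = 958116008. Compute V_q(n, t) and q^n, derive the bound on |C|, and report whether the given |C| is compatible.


V_q(n, t) = 65, q^n = 152587890625, Hamming bound = 2347506009, |C| = 958116008 ≤ bound (satisfied).

Step 1: Compute V_q(n, t) = Σ_{j=0}^1 C(n, j) (q−1)^j.
  j = 0: C(16,0)·(4)^0 = 1·1 = 1.
  j = 1: C(16,1)·(4)^1 = 16·4 = 64.
  V_q(n, t) = 1 + 64 = 65.
Step 2: q^n = 5^16 = 152587890625.
Step 3: Hamming bound ⌊q^n / V_q(n,t)⌋ = ⌊152587890625/65⌋ = 2347506009.
Step 4: Compare |C| = 958116008 to 2347506009: satisfied.
The claimed |C| lies below the Hamming bound.


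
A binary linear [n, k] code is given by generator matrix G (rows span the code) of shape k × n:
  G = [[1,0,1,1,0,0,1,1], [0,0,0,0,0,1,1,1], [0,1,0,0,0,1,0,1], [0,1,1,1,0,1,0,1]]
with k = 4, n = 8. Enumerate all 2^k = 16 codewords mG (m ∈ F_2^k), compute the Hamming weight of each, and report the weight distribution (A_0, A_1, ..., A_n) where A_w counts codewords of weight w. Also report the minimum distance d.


Weight distribution: A_0 = 1, A_2 = 3, A_3 = 4, A_4 = 3, A_5 = 4, A_6 = 1. Minimum distance d = 2.

Enumerate all 2^4 = 16 messages m ∈ F_2^4.
For each, compute codeword c = mG in F_2^8, then tally its weight.
  m = 0000 → c = 00000000, weight = 0.
  m = 1000 → c = 10110011, weight = 5.
  m = 0100 → c = 00000111, weight = 3.
  m = 1100 → c = 10110100, weight = 4.
  m = 0010 → c = 01000101, weight = 3.
  m = 1010 → c = 11110110, weight = 6.
  m = 0110 → c = 01000010, weight = 2.
  m = 1110 → c = 11110001, weight = 5.
  m = 0001 → c = 01110101, weight = 5.
  m = 1001 → c = 11000110, weight = 4.
  m = 0101 → c = 01110010, weight = 4.
  m = 1101 → c = 11000001, weight = 3.
  m = 0011 → c = 00110000, weight = 2.
  m = 1011 → c = 10000011, weight = 3.
  m = 0111 → c = 00110111, weight = 5.
  m = 1111 → c = 10000100, weight = 2.
Tally weights:
  weight 0: 1 codewords.
  weight 2: 3 codewords.
  weight 3: 4 codewords.
  weight 4: 3 codewords.
  weight 5: 4 codewords.
  weight 6: 1 codewords.
Minimum distance d = smallest w > 0 with A_w > 0 = 2.
Sanity: Σ A_w = 16 = 2^4 = 16 ✓.


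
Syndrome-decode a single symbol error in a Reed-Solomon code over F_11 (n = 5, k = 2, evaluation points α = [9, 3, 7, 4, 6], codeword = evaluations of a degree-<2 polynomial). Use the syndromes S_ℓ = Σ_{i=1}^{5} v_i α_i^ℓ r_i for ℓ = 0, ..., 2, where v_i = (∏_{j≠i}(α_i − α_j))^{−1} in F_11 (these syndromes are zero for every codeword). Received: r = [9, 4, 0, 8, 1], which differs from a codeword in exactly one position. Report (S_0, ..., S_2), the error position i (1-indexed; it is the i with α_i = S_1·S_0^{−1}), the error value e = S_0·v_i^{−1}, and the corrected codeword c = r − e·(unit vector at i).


S = (9, 3, 1), error at position 4, error magnitude e = 5, c = [9, 4, 0, 3, 1].

Step 1: column multipliers v_i = (∏_{j≠i}(α_i − α_j))^{−1} mod 11.
  i = 1 (α = 9): (9−3)(9−7)(9−4)(9−6) = 6·2·5·3 = 180 ≡ 4, so v_1 = 4^{−1} = 3 (mod 11).
  i = 2 (α = 3): (3−9)(3−7)(3−4)(3−6) = (−6)·(−4)·(−1)·(−3) = 72 ≡ 6, so v_2 = 6^{−1} = 2 (mod 11).
  i = 3 (α = 7): (7−9)(7−3)(7−4)(7−6) = (−2)·4·3·1 = −24 ≡ 9, so v_3 = 9^{−1} = 5 (mod 11).
  i = 4 (α = 4): (4−9)(4−3)(4−7)(4−6) = (−5)·1·(−3)·(−2) = −30 ≡ 3, so v_4 = 3^{−1} = 4 (mod 11).
  i = 5 (α = 6): (6−9)(6−3)(6−7)(6−4) = (−3)·3·(−1)·2 = 18 ≡ 7, so v_5 = 7^{−1} = 8 (mod 11).
  v = [3, 2, 5, 4, 8].
Step 2: syndromes of r = [9, 4, 0, 8, 1] (all sums mod 11).
  S_0 = Σ v_i r_i = 3·9 + 2·4 + 5·0 + 4·8 + 8·1 = 75 ≡ 9.
  S_1 = Σ v_i α_i r_i = 3·9·9 + 2·3·4 + 5·7·0 + 4·4·8 + 8·6·1 = 443 ≡ 3.
  α_i^2 mod 11 = [4, 9, 5, 5, 3].
  S_2 = Σ v_i α_i^2 r_i = 3·4·9 + 2·9·4 + 5·5·0 + 4·5·8 + 8·3·1 = 364 ≡ 1.
  S = (9, 3, 1) ≠ 0, so r is not a codeword (an error is present).
Step 3: locate the error. For a single error e at position i, S_ℓ = v_i·e·α_i^ℓ, so α_err = S_1/S_0.
  S_0^{−1} = 9^{−1} = 5 (mod 11), so α_err = 3·5 = 15 ≡ 4 = α_4. Error position i = 4.
  Consistency check: S_2/S_1 = 1·4 = 4 ≡ 4 = α_err ✓ (single-error assumption holds).
Step 4: error magnitude e = S_0/v_4 = S_0·∏_{j≠4}(α_4 − α_j) = 9·3 = 27 ≡ 5 (mod 11).
Step 5: correct position 4: c_4 = r_4 − e = 8 − 5 ≡ 3 (mod 11). Hence c = [9, 4, 0, 3, 1].
  Check: interpolating c through the α_i gives m(x) = 7 + 10·x (degree < 2) with m(α_i) = c_i for every i, so c is indeed a codeword.


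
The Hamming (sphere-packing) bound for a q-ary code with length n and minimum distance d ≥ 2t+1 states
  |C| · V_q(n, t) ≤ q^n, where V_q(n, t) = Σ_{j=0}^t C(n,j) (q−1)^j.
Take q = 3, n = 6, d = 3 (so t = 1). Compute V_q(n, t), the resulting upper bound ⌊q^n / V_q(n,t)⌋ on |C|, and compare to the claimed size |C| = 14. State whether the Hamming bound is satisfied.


V_q(n, t) = 13, q^n = 729, Hamming bound = 56, |C| = 14 ≤ bound (satisfied).

Step 1: Compute V_q(n, t) = Σ_{j=0}^1 C(n, j) (q−1)^j.
  j = 0: C(6,0)·(2)^0 = 1·1 = 1.
  j = 1: C(6,1)·(2)^1 = 6·2 = 12.
  V_q(n, t) = 1 + 12 = 13.
Step 2: q^n = 3^6 = 729.
Step 3: Hamming bound ⌊q^n / V_q(n,t)⌋ = ⌊729/13⌋ = 56.
Step 4: Compare |C| = 14 to 56: satisfied.
The claimed |C| lies below the Hamming bound.


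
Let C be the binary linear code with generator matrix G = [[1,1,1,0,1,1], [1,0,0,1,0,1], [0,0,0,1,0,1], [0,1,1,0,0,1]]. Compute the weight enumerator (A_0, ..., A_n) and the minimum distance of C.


Weight distribution: A_0 = 1, A_1 = 2, A_2 = 2, A_3 = 4, A_4 = 5, A_5 = 2. Minimum distance d = 1.

Enumerate all 2^4 = 16 messages m ∈ F_2^4.
For each, compute codeword c = mG in F_2^6, then tally its weight.
  m = 0000 → c = 000000, weight = 0.
  m = 1000 → c = 111011, weight = 5.
  m = 0100 → c = 100101, weight = 3.
  m = 1100 → c = 011110, weight = 4.
  m = 0010 → c = 000101, weight = 2.
  m = 1010 → c = 111110, weight = 5.
  m = 0110 → c = 100000, weight = 1.
  m = 1110 → c = 011011, weight = 4.
  m = 0001 → c = 011001, weight = 3.
  m = 1001 → c = 100010, weight = 2.
  m = 0101 → c = 111100, weight = 4.
  m = 1101 → c = 000111, weight = 3.
  m = 0011 → c = 011100, weight = 3.
  m = 1011 → c = 100111, weight = 4.
  m = 0111 → c = 111001, weight = 4.
  m = 1111 → c = 000010, weight = 1.
Tally weights:
  weight 0: 1 codewords.
  weight 1: 2 codewords.
  weight 2: 2 codewords.
  weight 3: 4 codewords.
  weight 4: 5 codewords.
  weight 5: 2 codewords.
Minimum distance d = smallest w > 0 with A_w > 0 = 1.
Sanity: Σ A_w = 16 = 2^4 = 16 ✓.


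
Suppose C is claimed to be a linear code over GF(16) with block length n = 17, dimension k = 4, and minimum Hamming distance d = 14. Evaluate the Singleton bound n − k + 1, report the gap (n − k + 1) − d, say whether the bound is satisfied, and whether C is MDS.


Singleton RHS = n − k + 1 = 14, slack = 0, bound satisfied, MDS.

Singleton bound: d ≤ n − k + 1.
Here n = 17, k = 4, so n − k + 1 = 14.
Given d = 14, check d ≤ 14: YES.
Slack = (n − k + 1) − d = 0.
The code is MDS (slack = 0).
Description: the claimed parameters are [17, 4, 14]_16; such a code would be MDS (meets Singleton bound).


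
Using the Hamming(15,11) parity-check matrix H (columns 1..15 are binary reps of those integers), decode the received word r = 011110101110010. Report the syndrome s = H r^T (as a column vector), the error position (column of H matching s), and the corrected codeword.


s = (0, 0, 0, 1)^T, error position = 1, corrected codeword c = 111110101110010

Compute s = H r^T mod 2 one row at a time:
  s_1 = 0 + 1 + 1 + 1 + 0 + 0 + 1 + 0 = 4 ≡ 0 (mod 2).
  s_2 = 1 + 1 + 0 + 1 + 0 + 0 + 1 + 0 = 4 ≡ 0 (mod 2).
  s_3 = 1 + 1 + 0 + 1 + 1 + 1 + 1 + 0 = 6 ≡ 0 (mod 2).
  s_4 = 0 + 1 + 1 + 1 + 1 + 1 + 0 + 0 = 5 ≡ 1 (mod 2).
s = (0, 0, 0, 1)^T — this equals column 1 of H (binary 0001), so error is at position 1.
Correct: flip bit 1 of r = 011110101110010 to get c = 111110101110010.


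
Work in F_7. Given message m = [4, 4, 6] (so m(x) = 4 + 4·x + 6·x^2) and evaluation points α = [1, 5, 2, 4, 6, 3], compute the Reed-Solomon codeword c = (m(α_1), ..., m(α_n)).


c = [0, 6, 1, 4, 6, 0]

Message polynomial: m(x) = 4 + 4·x + 6·x^2 (mod 7).
For each evaluation point α_i, compute m(α_i) mod 7:
  α_1 = 1: Horner steps 6 → 3 → 0, so m(1) = 0.
  α_2 = 5: Horner steps 6 → 6 → 6, so m(5) = 6.
  α_3 = 2: Horner steps 6 → 2 → 1, so m(2) = 1.
  α_4 = 4: Horner steps 6 → 0 → 4, so m(4) = 4.
  α_5 = 6: Horner steps 6 → 5 → 6, so m(6) = 6.
  α_6 = 3: Horner steps 6 → 1 → 0, so m(3) = 0.
Codeword c = [0, 6, 1, 4, 6, 0] ∈ F_7^6.


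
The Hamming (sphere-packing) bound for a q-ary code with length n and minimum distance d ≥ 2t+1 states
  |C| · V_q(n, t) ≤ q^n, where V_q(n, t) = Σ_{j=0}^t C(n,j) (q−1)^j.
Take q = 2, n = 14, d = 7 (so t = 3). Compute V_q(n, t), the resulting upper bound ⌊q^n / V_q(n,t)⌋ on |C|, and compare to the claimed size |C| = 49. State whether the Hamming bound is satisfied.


V_q(n, t) = 470, q^n = 16384, Hamming bound = 34, |C| = 49 > bound (violated).

Step 1: Compute V_q(n, t) = Σ_{j=0}^3 C(n, j) (q−1)^j.
  j = 0: C(14,0)·(1)^0 = 1·1 = 1.
  j = 1: C(14,1)·(1)^1 = 14·1 = 14.
  j = 2: C(14,2)·(1)^2 = 91·1 = 91.
  j = 3: C(14,3)·(1)^3 = 364·1 = 364.
  V_q(n, t) = 1 + 14 + 91 + 364 = 470.
Step 2: q^n = 2^14 = 16384.
Step 3: Hamming bound ⌊q^n / V_q(n,t)⌋ = ⌊16384/470⌋ = 34.
Step 4: Compare |C| = 49 to 34: violated.
The claimed |C| lies above the Hamming bound, so no 2-ary code of length 14 with d ≥ 7 can have 49 codewords.


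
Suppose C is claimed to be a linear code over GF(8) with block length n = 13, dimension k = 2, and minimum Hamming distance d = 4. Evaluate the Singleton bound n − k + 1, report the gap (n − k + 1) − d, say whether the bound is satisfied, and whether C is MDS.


Singleton RHS = n − k + 1 = 12, slack = 8, bound satisfied, not MDS.

Singleton bound: d ≤ n − k + 1.
Here n = 13, k = 2, so n − k + 1 = 12.
Given d = 4, check d ≤ 12: YES.
Slack = (n − k + 1) − d = 8.
The code is NOT MDS (slack = 8 > 0).
Description: the claimed parameters are [13, 2, 4]_8; such a code would be non-MDS.


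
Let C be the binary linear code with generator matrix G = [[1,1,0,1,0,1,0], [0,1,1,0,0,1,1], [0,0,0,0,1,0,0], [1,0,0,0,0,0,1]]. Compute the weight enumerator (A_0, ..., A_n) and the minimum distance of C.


Weight distribution: A_0 = 1, A_1 = 1, A_2 = 2, A_3 = 2, A_4 = 5, A_5 = 5. Minimum distance d = 1.

Enumerate all 2^4 = 16 messages m ∈ F_2^4.
For each, compute codeword c = mG in F_2^7, then tally its weight.
  m = 0000 → c = 0000000, weight = 0.
  m = 1000 → c = 1101010, weight = 4.
  m = 0100 → c = 0110011, weight = 4.
  m = 1100 → c = 1011001, weight = 4.
  m = 0010 → c = 0000100, weight = 1.
  m = 1010 → c = 1101110, weight = 5.
  m = 0110 → c = 0110111, weight = 5.
  m = 1110 → c = 1011101, weight = 5.
  m = 0001 → c = 1000001, weight = 2.
  m = 1001 → c = 0101011, weight = 4.
  m = 0101 → c = 1110010, weight = 4.
  m = 1101 → c = 0011000, weight = 2.
  m = 0011 → c = 1000101, weight = 3.
  m = 1011 → c = 0101111, weight = 5.
  m = 0111 → c = 1110110, weight = 5.
  m = 1111 → c = 0011100, weight = 3.
Tally weights:
  weight 0: 1 codewords.
  weight 1: 1 codewords.
  weight 2: 2 codewords.
  weight 3: 2 codewords.
  weight 4: 5 codewords.
  weight 5: 5 codewords.
Minimum distance d = smallest w > 0 with A_w > 0 = 1.
Sanity: Σ A_w = 16 = 2^4 = 16 ✓.


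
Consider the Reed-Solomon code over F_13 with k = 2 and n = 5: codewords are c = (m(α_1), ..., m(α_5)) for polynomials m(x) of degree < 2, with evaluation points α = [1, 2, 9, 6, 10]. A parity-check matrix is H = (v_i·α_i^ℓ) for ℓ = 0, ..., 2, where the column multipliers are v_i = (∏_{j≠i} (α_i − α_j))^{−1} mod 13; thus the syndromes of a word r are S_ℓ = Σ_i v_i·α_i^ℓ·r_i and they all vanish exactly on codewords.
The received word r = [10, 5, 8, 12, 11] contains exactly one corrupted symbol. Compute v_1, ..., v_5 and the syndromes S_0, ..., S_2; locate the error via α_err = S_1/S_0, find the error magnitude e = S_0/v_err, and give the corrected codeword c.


S = (7, 1, 2), error at position 2, error magnitude e = 5, c = [10, 0, 8, 12, 11].

Step 1: column multipliers v_i = (∏_{j≠i}(α_i − α_j))^{−1} mod 13.
  i = 1 (α = 1): (1−2)(1−9)(1−6)(1−10) = (−1)·(−8)·(−5)·(−9) = 360 ≡ 9, so v_1 = 9^{−1} = 3 (mod 13).
  i = 2 (α = 2): (2−1)(2−9)(2−6)(2−10) = 1·(−7)·(−4)·(−8) = −224 ≡ 10, so v_2 = 10^{−1} = 4 (mod 13).
  i = 3 (α = 9): (9−1)(9−2)(9−6)(9−10) = 8·7·3·(−1) = −168 ≡ 1, so v_3 = 1^{−1} = 1 (mod 13).
  i = 4 (α = 6): (6−1)(6−2)(6−9)(6−10) = 5·4·(−3)·(−4) = 240 ≡ 6, so v_4 = 6^{−1} = 11 (mod 13).
  i = 5 (α = 10): (10−1)(10−2)(10−9)(10−6) = 9·8·1·4 = 288 ≡ 2, so v_5 = 2^{−1} = 7 (mod 13).
  v = [3, 4, 1, 11, 7].
Step 2: syndromes of r = [10, 5, 8, 12, 11] (all sums mod 13).
  S_0 = Σ v_i r_i = 3·10 + 4·5 + 1·8 + 11·12 + 7·11 = 267 ≡ 7.
  S_1 = Σ v_i α_i r_i = 3·1·10 + 4·2·5 + 1·9·8 + 11·6·12 + 7·10·11 = 1704 ≡ 1.
  α_i^2 mod 13 = [1, 4, 3, 10, 9].
  S_2 = Σ v_i α_i^2 r_i = 3·1·10 + 4·4·5 + 1·3·8 + 11·10·12 + 7·9·11 = 2147 ≡ 2.
  S = (7, 1, 2) ≠ 0, so r is not a codeword (an error is present).
Step 3: locate the error. For a single error e at position i, S_ℓ = v_i·e·α_i^ℓ, so α_err = S_1/S_0.
  S_0^{−1} = 7^{−1} = 2 (mod 13), so α_err = 1·2 = 2 ≡ 2 = α_2. Error position i = 2.
  Consistency check: S_2/S_1 = 2·1 = 2 ≡ 2 = α_err ✓ (single-error assumption holds).
Step 4: error magnitude e = S_0/v_2 = S_0·∏_{j≠2}(α_2 − α_j) = 7·10 = 70 ≡ 5 (mod 13).
Step 5: correct position 2: c_2 = r_2 − e = 5 − 5 ≡ 0 (mod 13). Hence c = [10, 0, 8, 12, 11].
  Check: interpolating c through the α_i gives m(x) = 7 + 3·x (degree < 2) with m(α_i) = c_i for every i, so c is indeed a codeword.


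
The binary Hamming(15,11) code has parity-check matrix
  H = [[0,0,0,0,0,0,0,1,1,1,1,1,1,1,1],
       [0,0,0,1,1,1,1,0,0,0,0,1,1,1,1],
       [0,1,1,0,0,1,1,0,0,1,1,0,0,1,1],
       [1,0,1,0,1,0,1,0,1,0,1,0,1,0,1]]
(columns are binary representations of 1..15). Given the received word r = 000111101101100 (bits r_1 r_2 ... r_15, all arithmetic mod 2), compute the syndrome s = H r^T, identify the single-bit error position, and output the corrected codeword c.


s = (0, 0, 1, 0)^T, error position = 2, corrected codeword c = 010111101101100

Compute s = H r^T mod 2 one row at a time:
  s_1 = 0 + 1 + 1 + 0 + 1 + 1 + 0 + 0 = 4 ≡ 0 (mod 2).
  s_2 = 1 + 1 + 1 + 1 + 1 + 1 + 0 + 0 = 6 ≡ 0 (mod 2).
  s_3 = 0 + 0 + 1 + 1 + 1 + 0 + 0 + 0 = 3 ≡ 1 (mod 2).
  s_4 = 0 + 0 + 1 + 1 + 1 + 0 + 1 + 0 = 4 ≡ 0 (mod 2).
s = (0, 0, 1, 0)^T — this equals column 2 of H (binary 0010), so error is at position 2.
Correct: flip bit 2 of r = 000111101101100 to get c = 010111101101100.


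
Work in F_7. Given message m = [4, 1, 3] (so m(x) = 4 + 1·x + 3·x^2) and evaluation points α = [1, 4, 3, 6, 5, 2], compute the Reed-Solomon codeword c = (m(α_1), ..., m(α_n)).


c = [1, 0, 6, 6, 0, 4]

Message polynomial: m(x) = 4 + 1·x + 3·x^2 (mod 7).
For each evaluation point α_i, compute m(α_i) mod 7:
  α_1 = 1: Horner steps 3 → 4 → 1, so m(1) = 1.
  α_2 = 4: Horner steps 3 → 6 → 0, so m(4) = 0.
  α_3 = 3: Horner steps 3 → 3 → 6, so m(3) = 6.
  α_4 = 6: Horner steps 3 → 5 → 6, so m(6) = 6.
  α_5 = 5: Horner steps 3 → 2 → 0, so m(5) = 0.
  α_6 = 2: Horner steps 3 → 0 → 4, so m(2) = 4.
Codeword c = [1, 0, 6, 6, 0, 4] ∈ F_7^6.


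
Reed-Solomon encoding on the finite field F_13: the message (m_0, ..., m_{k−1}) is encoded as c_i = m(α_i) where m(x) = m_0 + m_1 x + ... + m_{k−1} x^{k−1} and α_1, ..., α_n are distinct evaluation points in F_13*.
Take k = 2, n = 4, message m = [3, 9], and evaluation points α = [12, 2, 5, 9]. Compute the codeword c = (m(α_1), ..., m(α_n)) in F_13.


c = [7, 8, 9, 6]

Message polynomial: m(x) = 3 + 9·x (mod 13).
For each evaluation point α_i, compute m(α_i) mod 13:
  α_1 = 12: Horner steps 9 → 7, so m(12) = 7.
  α_2 = 2: Horner steps 9 → 8, so m(2) = 8.
  α_3 = 5: Horner steps 9 → 9, so m(5) = 9.
  α_4 = 9: Horner steps 9 → 6, so m(9) = 6.
Codeword c = [7, 8, 9, 6] ∈ F_13^4.


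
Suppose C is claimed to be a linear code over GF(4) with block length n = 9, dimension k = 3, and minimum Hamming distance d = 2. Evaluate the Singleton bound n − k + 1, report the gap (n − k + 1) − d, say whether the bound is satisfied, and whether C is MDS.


Singleton RHS = n − k + 1 = 7, slack = 5, bound satisfied, not MDS.

Singleton bound: d ≤ n − k + 1.
Here n = 9, k = 3, so n − k + 1 = 7.
Given d = 2, check d ≤ 7: YES.
Slack = (n − k + 1) − d = 5.
The code is NOT MDS (slack = 5 > 0).
Description: the claimed parameters are [9, 3, 2]_4; such a code would be non-MDS.


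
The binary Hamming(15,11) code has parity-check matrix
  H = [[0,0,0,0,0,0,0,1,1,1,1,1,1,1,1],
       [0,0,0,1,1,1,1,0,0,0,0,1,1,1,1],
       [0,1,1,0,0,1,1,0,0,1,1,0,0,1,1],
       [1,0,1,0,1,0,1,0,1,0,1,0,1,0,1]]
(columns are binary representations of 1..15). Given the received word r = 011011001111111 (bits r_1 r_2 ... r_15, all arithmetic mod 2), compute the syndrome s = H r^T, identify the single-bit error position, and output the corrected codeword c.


s = (1, 0, 1, 0)^T, error position = 10, corrected codeword c = 011011001011111

Compute s = H r^T mod 2 one row at a time:
  s_1 = 0 + 1 + 1 + 1 + 1 + 1 + 1 + 1 = 7 ≡ 1 (mod 2).
  s_2 = 0 + 1 + 1 + 0 + 1 + 1 + 1 + 1 = 6 ≡ 0 (mod 2).
  s_3 = 1 + 1 + 1 + 0 + 1 + 1 + 1 + 1 = 7 ≡ 1 (mod 2).
  s_4 = 0 + 1 + 1 + 0 + 1 + 1 + 1 + 1 = 6 ≡ 0 (mod 2).
s = (1, 0, 1, 0)^T — this equals column 10 of H (binary 1010), so error is at position 10.
Correct: flip bit 10 of r = 011011001111111 to get c = 011011001011111.


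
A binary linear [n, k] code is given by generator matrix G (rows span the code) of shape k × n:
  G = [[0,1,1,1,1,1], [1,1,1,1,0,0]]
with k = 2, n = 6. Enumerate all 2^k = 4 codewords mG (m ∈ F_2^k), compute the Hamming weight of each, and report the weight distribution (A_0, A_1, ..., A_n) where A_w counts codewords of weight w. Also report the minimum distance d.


Weight distribution: A_0 = 1, A_3 = 1, A_4 = 1, A_5 = 1. Minimum distance d = 3.

Enumerate all 2^2 = 4 messages m ∈ F_2^2.
For each, compute codeword c = mG in F_2^6, then tally its weight.
  m = 00 → c = 000000, weight = 0.
  m = 10 → c = 011111, weight = 5.
  m = 01 → c = 111100, weight = 4.
  m = 11 → c = 100011, weight = 3.
Tally weights:
  weight 0: 1 codewords.
  weight 3: 1 codewords.
  weight 4: 1 codewords.
  weight 5: 1 codewords.
Minimum distance d = smallest w > 0 with A_w > 0 = 3.
Sanity: Σ A_w = 4 = 2^2 = 4 ✓.


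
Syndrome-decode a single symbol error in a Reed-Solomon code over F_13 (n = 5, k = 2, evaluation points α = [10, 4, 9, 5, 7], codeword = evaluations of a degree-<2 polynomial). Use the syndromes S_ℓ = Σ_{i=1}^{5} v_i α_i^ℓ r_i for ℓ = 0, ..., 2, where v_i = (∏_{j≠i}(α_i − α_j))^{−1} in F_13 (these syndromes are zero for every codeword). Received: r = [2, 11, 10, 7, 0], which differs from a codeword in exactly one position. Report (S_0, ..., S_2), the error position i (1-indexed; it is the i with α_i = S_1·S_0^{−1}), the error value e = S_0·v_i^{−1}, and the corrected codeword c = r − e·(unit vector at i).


S = (9, 6, 4), error at position 4, error magnitude e = 4, c = [2, 11, 10, 3, 0].

Step 1: column multipliers v_i = (∏_{j≠i}(α_i − α_j))^{−1} mod 13.
  i = 1 (α = 10): (10−4)(10−9)(10−5)(10−7) = 6·1·5·3 = 90 ≡ 12, so v_1 = 12^{−1} = 12 (mod 13).
  i = 2 (α = 4): (4−10)(4−9)(4−5)(4−7) = (−6)·(−5)·(−1)·(−3) = 90 ≡ 12, so v_2 = 12^{−1} = 12 (mod 13).
  i = 3 (α = 9): (9−10)(9−4)(9−5)(9−7) = (−1)·5·4·2 = −40 ≡ 12, so v_3 = 12^{−1} = 12 (mod 13).
  i = 4 (α = 5): (5−10)(5−4)(5−9)(5−7) = (−5)·1·(−4)·(−2) = −40 ≡ 12, so v_4 = 12^{−1} = 12 (mod 13).
  i = 5 (α = 7): (7−10)(7−4)(7−9)(7−5) = (−3)·3·(−2)·2 = 36 ≡ 10, so v_5 = 10^{−1} = 4 (mod 13).
  v = [12, 12, 12, 12, 4].
Step 2: syndromes of r = [2, 11, 10, 7, 0] (all sums mod 13).
  S_0 = Σ v_i r_i = 12·2 + 12·11 + 12·10 + 12·7 + 4·0 = 360 ≡ 9.
  S_1 = Σ v_i α_i r_i = 12·10·2 + 12·4·11 + 12·9·10 + 12·5·7 + 4·7·0 = 2268 ≡ 6.
  α_i^2 mod 13 = [9, 3, 3, 12, 10].
  S_2 = Σ v_i α_i^2 r_i = 12·9·2 + 12·3·11 + 12·3·10 + 12·12·7 + 4·10·0 = 1980 ≡ 4.
  S = (9, 6, 4) ≠ 0, so r is not a codeword (an error is present).
Step 3: locate the error. For a single error e at position i, S_ℓ = v_i·e·α_i^ℓ, so α_err = S_1/S_0.
  S_0^{−1} = 9^{−1} = 3 (mod 13), so α_err = 6·3 = 18 ≡ 5 = α_4. Error position i = 4.
  Consistency check: S_2/S_1 = 4·11 = 44 ≡ 5 = α_err ✓ (single-error assumption holds).
Step 4: error magnitude e = S_0/v_4 = S_0·∏_{j≠4}(α_4 − α_j) = 9·12 = 108 ≡ 4 (mod 13).
Step 5: correct position 4: c_4 = r_4 − e = 7 − 4 ≡ 3 (mod 13). Hence c = [2, 11, 10, 3, 0].
  Check: interpolating c through the α_i gives m(x) = 4 + 5·x (degree < 2) with m(α_i) = c_i for every i, so c is indeed a codeword.


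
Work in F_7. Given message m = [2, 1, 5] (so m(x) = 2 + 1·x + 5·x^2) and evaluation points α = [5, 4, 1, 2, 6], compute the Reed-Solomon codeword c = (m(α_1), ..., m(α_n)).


c = [6, 2, 1, 3, 6]

Message polynomial: m(x) = 2 + 1·x + 5·x^2 (mod 7).
For each evaluation point α_i, compute m(α_i) mod 7:
  α_1 = 5: Horner steps 5 → 5 → 6, so m(5) = 6.
  α_2 = 4: Horner steps 5 → 0 → 2, so m(4) = 2.
  α_3 = 1: Horner steps 5 → 6 → 1, so m(1) = 1.
  α_4 = 2: Horner steps 5 → 4 → 3, so m(2) = 3.
  α_5 = 6: Horner steps 5 → 3 → 6, so m(6) = 6.
Codeword c = [6, 2, 1, 3, 6] ∈ F_7^5.


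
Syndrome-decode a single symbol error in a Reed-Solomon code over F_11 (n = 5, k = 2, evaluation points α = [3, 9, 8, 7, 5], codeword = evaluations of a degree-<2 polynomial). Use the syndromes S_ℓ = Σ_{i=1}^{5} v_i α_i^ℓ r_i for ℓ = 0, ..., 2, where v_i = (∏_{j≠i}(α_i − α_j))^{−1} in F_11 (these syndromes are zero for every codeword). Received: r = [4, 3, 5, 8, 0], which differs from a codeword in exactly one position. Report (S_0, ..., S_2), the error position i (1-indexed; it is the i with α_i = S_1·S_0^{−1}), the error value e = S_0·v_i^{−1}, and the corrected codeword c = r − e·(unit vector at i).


S = (9, 8, 1), error at position 4, error magnitude e = 1, c = [4, 3, 5, 7, 0].

Step 1: column multipliers v_i = (∏_{j≠i}(α_i − α_j))^{−1} mod 11.
  i = 1 (α = 3): (3−9)(3−8)(3−7)(3−5) = (−6)·(−5)·(−4)·(−2) = 240 ≡ 9, so v_1 = 9^{−1} = 5 (mod 11).
  i = 2 (α = 9): (9−3)(9−8)(9−7)(9−5) = 6·1·2·4 = 48 ≡ 4, so v_2 = 4^{−1} = 3 (mod 11).
  i = 3 (α = 8): (8−3)(8−9)(8−7)(8−5) = 5·(−1)·1·3 = −15 ≡ 7, so v_3 = 7^{−1} = 8 (mod 11).
  i = 4 (α = 7): (7−3)(7−9)(7−8)(7−5) = 4·(−2)·(−1)·2 = 16 ≡ 5, so v_4 = 5^{−1} = 9 (mod 11).
  i = 5 (α = 5): (5−3)(5−9)(5−8)(5−7) = 2·(−4)·(−3)·(−2) = −48 ≡ 7, so v_5 = 7^{−1} = 8 (mod 11).
  v = [5, 3, 8, 9, 8].
Step 2: syndromes of r = [4, 3, 5, 8, 0] (all sums mod 11).
  S_0 = Σ v_i r_i = 5·4 + 3·3 + 8·5 + 9·8 + 8·0 = 141 ≡ 9.
  S_1 = Σ v_i α_i r_i = 5·3·4 + 3·9·3 + 8·8·5 + 9·7·8 + 8·5·0 = 965 ≡ 8.
  α_i^2 mod 11 = [9, 4, 9, 5, 3].
  S_2 = Σ v_i α_i^2 r_i = 5·9·4 + 3·4·3 + 8·9·5 + 9·5·8 + 8·3·0 = 936 ≡ 1.
  S = (9, 8, 1) ≠ 0, so r is not a codeword (an error is present).
Step 3: locate the error. For a single error e at position i, S_ℓ = v_i·e·α_i^ℓ, so α_err = S_1/S_0.
  S_0^{−1} = 9^{−1} = 5 (mod 11), so α_err = 8·5 = 40 ≡ 7 = α_4. Error position i = 4.
  Consistency check: S_2/S_1 = 1·7 = 7 ≡ 7 = α_err ✓ (single-error assumption holds).
Step 4: error magnitude e = S_0/v_4 = S_0·∏_{j≠4}(α_4 − α_j) = 9·5 = 45 ≡ 1 (mod 11).
Step 5: correct position 4: c_4 = r_4 − e = 8 − 1 ≡ 7 (mod 11). Hence c = [4, 3, 5, 7, 0].
  Check: interpolating c through the α_i gives m(x) = 10 + 9·x (degree < 2) with m(α_i) = c_i for every i, so c is indeed a codeword.


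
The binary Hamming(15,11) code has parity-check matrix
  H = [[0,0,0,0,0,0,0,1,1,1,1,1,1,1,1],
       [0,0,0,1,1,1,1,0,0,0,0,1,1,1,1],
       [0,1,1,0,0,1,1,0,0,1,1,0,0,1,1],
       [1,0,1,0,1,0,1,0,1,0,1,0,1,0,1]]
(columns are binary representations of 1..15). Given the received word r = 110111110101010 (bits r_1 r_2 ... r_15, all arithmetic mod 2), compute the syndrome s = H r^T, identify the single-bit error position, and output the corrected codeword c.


s = (0, 0, 1, 1)^T, error position = 3, corrected codeword c = 111111110101010

Compute s = H r^T mod 2 one row at a time:
  s_1 = 1 + 0 + 1 + 0 + 1 + 0 + 1 + 0 = 4 ≡ 0 (mod 2).
  s_2 = 1 + 1 + 1 + 1 + 1 + 0 + 1 + 0 = 6 ≡ 0 (mod 2).
  s_3 = 1 + 0 + 1 + 1 + 1 + 0 + 1 + 0 = 5 ≡ 1 (mod 2).
  s_4 = 1 + 0 + 1 + 1 + 0 + 0 + 0 + 0 = 3 ≡ 1 (mod 2).
s = (0, 0, 1, 1)^T — this equals column 3 of H (binary 0011), so error is at position 3.
Correct: flip bit 3 of r = 110111110101010 to get c = 111111110101010.


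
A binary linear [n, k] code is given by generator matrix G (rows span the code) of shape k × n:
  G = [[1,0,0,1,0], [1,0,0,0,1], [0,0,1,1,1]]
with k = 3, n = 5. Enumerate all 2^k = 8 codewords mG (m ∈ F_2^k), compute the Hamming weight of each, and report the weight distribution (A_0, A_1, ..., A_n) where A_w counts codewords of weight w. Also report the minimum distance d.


Weight distribution: A_0 = 1, A_1 = 1, A_2 = 3, A_3 = 3. Minimum distance d = 1.

Enumerate all 2^3 = 8 messages m ∈ F_2^3.
For each, compute codeword c = mG in F_2^5, then tally its weight.
  m = 000 → c = 00000, weight = 0.
  m = 100 → c = 10010, weight = 2.
  m = 010 → c = 10001, weight = 2.
  m = 110 → c = 00011, weight = 2.
  m = 001 → c = 00111, weight = 3.
  m = 101 → c = 10101, weight = 3.
  m = 011 → c = 10110, weight = 3.
  m = 111 → c = 00100, weight = 1.
Tally weights:
  weight 0: 1 codewords.
  weight 1: 1 codewords.
  weight 2: 3 codewords.
  weight 3: 3 codewords.
Minimum distance d = smallest w > 0 with A_w > 0 = 1.
Sanity: Σ A_w = 8 = 2^3 = 8 ✓.


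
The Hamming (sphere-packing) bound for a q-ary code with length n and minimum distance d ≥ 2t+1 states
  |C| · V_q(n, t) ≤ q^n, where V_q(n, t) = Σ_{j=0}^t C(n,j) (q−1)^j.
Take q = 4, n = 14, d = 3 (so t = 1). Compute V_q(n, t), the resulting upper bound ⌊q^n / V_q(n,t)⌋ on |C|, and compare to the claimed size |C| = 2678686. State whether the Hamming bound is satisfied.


V_q(n, t) = 43, q^n = 268435456, Hamming bound = 6242685, |C| = 2678686 ≤ bound (satisfied).

Step 1: Compute V_q(n, t) = Σ_{j=0}^1 C(n, j) (q−1)^j.
  j = 0: C(14,0)·(3)^0 = 1·1 = 1.
  j = 1: C(14,1)·(3)^1 = 14·3 = 42.
  V_q(n, t) = 1 + 42 = 43.
Step 2: q^n = 4^14 = 268435456.
Step 3: Hamming bound ⌊q^n / V_q(n,t)⌋ = ⌊268435456/43⌋ = 6242685.
Step 4: Compare |C| = 2678686 to 6242685: satisfied.
The claimed |C| lies below the Hamming bound.


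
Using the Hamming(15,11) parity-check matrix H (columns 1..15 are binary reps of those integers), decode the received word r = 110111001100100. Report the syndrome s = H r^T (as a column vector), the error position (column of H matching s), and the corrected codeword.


s = (1, 0, 1, 0)^T, error position = 10, corrected codeword c = 110111001000100

Compute s = H r^T mod 2 one row at a time:
  s_1 = 0 + 1 + 1 + 0 + 0 + 1 + 0 + 0 = 3 ≡ 1 (mod 2).
  s_2 = 1 + 1 + 1 + 0 + 0 + 1 + 0 + 0 = 4 ≡ 0 (mod 2).
  s_3 = 1 + 0 + 1 + 0 + 1 + 0 + 0 + 0 = 3 ≡ 1 (mod 2).
  s_4 = 1 + 0 + 1 + 0 + 1 + 0 + 1 + 0 = 4 ≡ 0 (mod 2).
s = (1, 0, 1, 0)^T — this equals column 10 of H (binary 1010), so error is at position 10.
Correct: flip bit 10 of r = 110111001100100 to get c = 110111001000100.


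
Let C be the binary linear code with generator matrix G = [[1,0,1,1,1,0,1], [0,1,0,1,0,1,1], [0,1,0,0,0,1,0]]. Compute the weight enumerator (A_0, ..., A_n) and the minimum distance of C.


Weight distribution: A_0 = 1, A_2 = 2, A_3 = 1, A_4 = 1, A_5 = 2, A_7 = 1. Minimum distance d = 2.

Enumerate all 2^3 = 8 messages m ∈ F_2^3.
For each, compute codeword c = mG in F_2^7, then tally its weight.
  m = 000 → c = 0000000, weight = 0.
  m = 100 → c = 1011101, weight = 5.
  m = 010 → c = 0101011, weight = 4.
  m = 110 → c = 1110110, weight = 5.
  m = 001 → c = 0100010, weight = 2.
  m = 101 → c = 1111111, weight = 7.
  m = 011 → c = 0001001, weight = 2.
  m = 111 → c = 1010100, weight = 3.
Tally weights:
  weight 0: 1 codewords.
  weight 2: 2 codewords.
  weight 3: 1 codewords.
  weight 4: 1 codewords.
  weight 5: 2 codewords.
  weight 7: 1 codewords.
Minimum distance d = smallest w > 0 with A_w > 0 = 2.
Sanity: Σ A_w = 8 = 2^3 = 8 ✓.


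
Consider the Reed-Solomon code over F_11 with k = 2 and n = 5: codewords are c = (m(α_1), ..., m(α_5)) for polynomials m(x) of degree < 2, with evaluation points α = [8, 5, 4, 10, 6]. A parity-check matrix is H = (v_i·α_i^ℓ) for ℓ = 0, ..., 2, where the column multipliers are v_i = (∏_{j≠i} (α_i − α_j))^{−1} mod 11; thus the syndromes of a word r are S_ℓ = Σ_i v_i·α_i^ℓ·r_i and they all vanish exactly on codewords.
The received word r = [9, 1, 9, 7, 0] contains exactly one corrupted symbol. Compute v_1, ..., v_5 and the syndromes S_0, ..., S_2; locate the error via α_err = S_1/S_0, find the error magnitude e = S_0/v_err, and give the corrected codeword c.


S = (10, 7, 6), error at position 3, error magnitude e = 7, c = [9, 1, 2, 7, 0].

Step 1: column multipliers v_i = (∏_{j≠i}(α_i − α_j))^{−1} mod 11.
  i = 1 (α = 8): (8−5)(8−4)(8−10)(8−6) = 3·4·(−2)·2 = −48 ≡ 7, so v_1 = 7^{−1} = 8 (mod 11).
  i = 2 (α = 5): (5−8)(5−4)(5−10)(5−6) = (−3)·1·(−5)·(−1) = −15 ≡ 7, so v_2 = 7^{−1} = 8 (mod 11).
  i = 3 (α = 4): (4−8)(4−5)(4−10)(4−6) = (−4)·(−1)·(−6)·(−2) = 48 ≡ 4, so v_3 = 4^{−1} = 3 (mod 11).
  i = 4 (α = 10): (10−8)(10−5)(10−4)(10−6) = 2·5·6·4 = 240 ≡ 9, so v_4 = 9^{−1} = 5 (mod 11).
  i = 5 (α = 6): (6−8)(6−5)(6−4)(6−10) = (−2)·1·2·(−4) = 16 ≡ 5, so v_5 = 5^{−1} = 9 (mod 11).
  v = [8, 8, 3, 5, 9].
Step 2: syndromes of r = [9, 1, 9, 7, 0] (all sums mod 11).
  S_0 = Σ v_i r_i = 8·9 + 8·1 + 3·9 + 5·7 + 9·0 = 142 ≡ 10.
  S_1 = Σ v_i α_i r_i = 8·8·9 + 8·5·1 + 3·4·9 + 5·10·7 + 9·6·0 = 1074 ≡ 7.
  α_i^2 mod 11 = [9, 3, 5, 1, 3].
  S_2 = Σ v_i α_i^2 r_i = 8·9·9 + 8·3·1 + 3·5·9 + 5·1·7 + 9·3·0 = 842 ≡ 6.
  S = (10, 7, 6) ≠ 0, so r is not a codeword (an error is present).
Step 3: locate the error. For a single error e at position i, S_ℓ = v_i·e·α_i^ℓ, so α_err = S_1/S_0.
  S_0^{−1} = 10^{−1} = 10 (mod 11), so α_err = 7·10 = 70 ≡ 4 = α_3. Error position i = 3.
  Consistency check: S_2/S_1 = 6·8 = 48 ≡ 4 = α_err ✓ (single-error assumption holds).
Step 4: error magnitude e = S_0/v_3 = S_0·∏_{j≠3}(α_3 − α_j) = 10·4 = 40 ≡ 7 (mod 11).
Step 5: correct position 3: c_3 = r_3 − e = 9 − 7 ≡ 2 (mod 11). Hence c = [9, 1, 2, 7, 0].
  Check: interpolating c through the α_i gives m(x) = 6 + 10·x (degree < 2) with m(α_i) = c_i for every i, so c is indeed a codeword.


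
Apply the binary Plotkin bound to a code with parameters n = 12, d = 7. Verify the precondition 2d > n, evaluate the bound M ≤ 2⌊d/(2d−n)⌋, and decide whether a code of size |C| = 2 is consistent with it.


Plotkin bound M ≤ 6; given |C| = 2 ≤ bound (satisfied).

Check applicability: 2d = 14, n = 12.
2d − n = 2 > 0, so Plotkin applies.
Compute d/(2d−n) = 7/2 ≈ 3.5000.
⌊d/(2d−n)⌋ = 3.
Plotkin bound: M ≤ 2·3 = 6.
Given |C| = 2, check: satisfied.
This |C| is below the Plotkin bound.


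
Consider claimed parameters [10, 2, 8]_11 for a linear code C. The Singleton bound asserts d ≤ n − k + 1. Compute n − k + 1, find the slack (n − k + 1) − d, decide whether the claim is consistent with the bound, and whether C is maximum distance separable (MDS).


Singleton RHS = n − k + 1 = 9, slack = 1, bound satisfied, not MDS.

Singleton bound: d ≤ n − k + 1.
Here n = 10, k = 2, so n − k + 1 = 9.
Given d = 8, check d ≤ 9: YES.
Slack = (n − k + 1) − d = 1.
The code is NOT MDS (slack = 1 > 0).
Description: the claimed parameters are [10, 2, 8]_11; such a code would be non-MDS.


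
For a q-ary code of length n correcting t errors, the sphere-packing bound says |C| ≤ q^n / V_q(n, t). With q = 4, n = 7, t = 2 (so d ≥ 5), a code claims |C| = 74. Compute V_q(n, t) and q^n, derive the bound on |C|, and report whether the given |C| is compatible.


V_q(n, t) = 211, q^n = 16384, Hamming bound = 77, |C| = 74 ≤ bound (satisfied).

Step 1: Compute V_q(n, t) = Σ_{j=0}^2 C(n, j) (q−1)^j.
  j = 0: C(7,0)·(3)^0 = 1·1 = 1.
  j = 1: C(7,1)·(3)^1 = 7·3 = 21.
  j = 2: C(7,2)·(3)^2 = 21·9 = 189.
  V_q(n, t) = 1 + 21 + 189 = 211.
Step 2: q^n = 4^7 = 16384.
Step 3: Hamming bound ⌊q^n / V_q(n,t)⌋ = ⌊16384/211⌋ = 77.
Step 4: Compare |C| = 74 to 77: satisfied.
The claimed |C| lies below the Hamming bound.


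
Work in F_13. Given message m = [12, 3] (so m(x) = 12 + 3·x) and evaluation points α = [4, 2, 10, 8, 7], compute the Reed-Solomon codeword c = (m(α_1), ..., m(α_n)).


c = [11, 5, 3, 10, 7]

Message polynomial: m(x) = 12 + 3·x (mod 13).
For each evaluation point α_i, compute m(α_i) mod 13:
  α_1 = 4: Horner steps 3 → 11, so m(4) = 11.
  α_2 = 2: Horner steps 3 → 5, so m(2) = 5.
  α_3 = 10: Horner steps 3 → 3, so m(10) = 3.
  α_4 = 8: Horner steps 3 → 10, so m(8) = 10.
  α_5 = 7: Horner steps 3 → 7, so m(7) = 7.
Codeword c = [11, 5, 3, 10, 7] ∈ F_13^5.


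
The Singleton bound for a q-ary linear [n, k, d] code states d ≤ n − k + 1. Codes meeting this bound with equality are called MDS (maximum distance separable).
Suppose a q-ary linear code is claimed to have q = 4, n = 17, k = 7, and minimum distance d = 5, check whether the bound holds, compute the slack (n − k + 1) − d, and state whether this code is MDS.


Singleton RHS = n − k + 1 = 11, slack = 6, bound satisfied, not MDS.

Singleton bound: d ≤ n − k + 1.
Here n = 17, k = 7, so n − k + 1 = 11.
Given d = 5, check d ≤ 11: YES.
Slack = (n − k + 1) − d = 6.
The code is NOT MDS (slack = 6 > 0).
Description: the claimed parameters are [17, 7, 5]_4; such a code would be non-MDS.


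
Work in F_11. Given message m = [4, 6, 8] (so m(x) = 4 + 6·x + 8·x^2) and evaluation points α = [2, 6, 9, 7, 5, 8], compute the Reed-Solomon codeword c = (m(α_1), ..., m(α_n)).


c = [4, 9, 2, 9, 3, 3]

Message polynomial: m(x) = 4 + 6·x + 8·x^2 (mod 11).
For each evaluation point α_i, compute m(α_i) mod 11:
  α_1 = 2: Horner steps 8 → 0 → 4, so m(2) = 4.
  α_2 = 6: Horner steps 8 → 10 → 9, so m(6) = 9.
  α_3 = 9: Horner steps 8 → 1 → 2, so m(9) = 2.
  α_4 = 7: Horner steps 8 → 7 → 9, so m(7) = 9.
  α_5 = 5: Horner steps 8 → 2 → 3, so m(5) = 3.
  α_6 = 8: Horner steps 8 → 4 → 3, so m(8) = 3.
Codeword c = [4, 9, 2, 9, 3, 3] ∈ F_11^6.


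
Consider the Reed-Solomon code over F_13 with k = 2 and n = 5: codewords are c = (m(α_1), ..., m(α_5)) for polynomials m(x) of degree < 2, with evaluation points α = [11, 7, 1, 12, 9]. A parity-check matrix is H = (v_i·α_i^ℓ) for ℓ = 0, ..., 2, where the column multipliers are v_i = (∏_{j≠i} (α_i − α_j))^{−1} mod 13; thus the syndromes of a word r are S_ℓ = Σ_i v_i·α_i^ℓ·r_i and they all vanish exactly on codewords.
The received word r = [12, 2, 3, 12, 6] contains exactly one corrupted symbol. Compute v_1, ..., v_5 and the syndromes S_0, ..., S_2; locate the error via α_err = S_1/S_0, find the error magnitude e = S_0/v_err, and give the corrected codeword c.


S = (12, 2, 9), error at position 1, error magnitude e = 2, c = [10, 2, 3, 12, 6].

Step 1: column multipliers v_i = (∏_{j≠i}(α_i − α_j))^{−1} mod 13.
  i = 1 (α = 11): (11−7)(11−1)(11−12)(11−9) = 4·10·(−1)·2 = −80 ≡ 11, so v_1 = 11^{−1} = 6 (mod 13).
  i = 2 (α = 7): (7−11)(7−1)(7−12)(7−9) = (−4)·6·(−5)·(−2) = −240 ≡ 7, so v_2 = 7^{−1} = 2 (mod 13).
  i = 3 (α = 1): (1−11)(1−7)(1−12)(1−9) = (−10)·(−6)·(−11)·(−8) = 5280 ≡ 2, so v_3 = 2^{−1} = 7 (mod 13).
  i = 4 (α = 12): (12−11)(12−7)(12−1)(12−9) = 1·5·11·3 = 165 ≡ 9, so v_4 = 9^{−1} = 3 (mod 13).
  i = 5 (α = 9): (9−11)(9−7)(9−1)(9−12) = (−2)·2·8·(−3) = 96 ≡ 5, so v_5 = 5^{−1} = 8 (mod 13).
  v = [6, 2, 7, 3, 8].
Step 2: syndromes of r = [12, 2, 3, 12, 6] (all sums mod 13).
  S_0 = Σ v_i r_i = 6·12 + 2·2 + 7·3 + 3·12 + 8·6 = 181 ≡ 12.
  S_1 = Σ v_i α_i r_i = 6·11·12 + 2·7·2 + 7·1·3 + 3·12·12 + 8·9·6 = 1705 ≡ 2.
  α_i^2 mod 13 = [4, 10, 1, 1, 3].
  S_2 = Σ v_i α_i^2 r_i = 6·4·12 + 2·10·2 + 7·1·3 + 3·1·12 + 8·3·6 = 529 ≡ 9.
  S = (12, 2, 9) ≠ 0, so r is not a codeword (an error is present).
Step 3: locate the error. For a single error e at position i, S_ℓ = v_i·e·α_i^ℓ, so α_err = S_1/S_0.
  S_0^{−1} = 12^{−1} = 12 (mod 13), so α_err = 2·12 = 24 ≡ 11 = α_1. Error position i = 1.
  Consistency check: S_2/S_1 = 9·7 = 63 ≡ 11 = α_err ✓ (single-error assumption holds).
Step 4: error magnitude e = S_0/v_1 = S_0·∏_{j≠1}(α_1 − α_j) = 12·11 = 132 ≡ 2 (mod 13).
Step 5: correct position 1: c_1 = r_1 − e = 12 − 2 ≡ 10 (mod 13). Hence c = [10, 2, 3, 12, 6].
  Check: interpolating c through the α_i gives m(x) = 1 + 2·x (degree < 2) with m(α_i) = c_i for every i, so c is indeed a codeword.
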